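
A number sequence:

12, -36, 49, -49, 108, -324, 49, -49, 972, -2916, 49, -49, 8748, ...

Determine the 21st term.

Reading positions in blocks of 4 reveals the pattern AABB — 2 tracks woven together.
Subsequence A: 12, -36, 108, -324, 972, -2916, 8748 (geometric with ratio -3).
Subsequence B: 49, -49, 49, -49, 49, -49 (the oscillation 49·(−1)^(n+1)).
Position 21 → subsequence A, term 11 = 708588.

708588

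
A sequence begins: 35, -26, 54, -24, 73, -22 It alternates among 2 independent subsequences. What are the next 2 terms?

92, -20

Taking every 2nd term gives 2 separate tracks.
Stream A is 35, 54, 73, which is arithmetic, step +19.
Stream B is -26, -24, -22, which is linear: a_n = -28 + 2·n.
Term 7 comes from stream A (its 4th entry): 92.
Position 8 falls in stream B as its term 4, giving -20.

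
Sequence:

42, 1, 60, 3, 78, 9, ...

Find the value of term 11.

The terms cycle through 2 interleaved subsequences.
Subsequence A: 42, 60, 78 (arithmetic with common difference +18).
Subsequence B: 1, 3, 9 (multiplying by 3 each time).
Position 11 falls in subsequence A as its term 6, giving 132.

132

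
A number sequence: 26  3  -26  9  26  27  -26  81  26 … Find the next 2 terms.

243, -26

The terms cycle through 2 interleaved subsequences.
Stream A = 26, -26, 26, -26, 26: the oscillation 26·(−1)^(n+1).
Stream B = 3, 9, 27, 81: powers 3^1, 3^2, 3^3, ….
The 10th slot belongs to stream B; its 5th term is 243.
Term 11 comes from stream A (its 6th entry): -26.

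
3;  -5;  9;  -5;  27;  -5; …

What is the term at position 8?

The terms cycle through 2 interleaved subsequences.
Subsequence A = 3, 9, 27: successive powers of 3.
Subsequence B = -5, -5, -5: always -5.
The 8th slot belongs to subsequence B; its 4th term is -5.

-5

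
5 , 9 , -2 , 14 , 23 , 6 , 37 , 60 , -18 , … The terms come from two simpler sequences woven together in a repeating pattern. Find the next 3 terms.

The slot pattern repeats as AAB (period 3), so there are 2 interleaved tracks.
Stream A is 5, 9, 14, 23, 37, 60, which is Fibonacci-style (each term is the sum of the two before it).
Stream B is -2, 6, -18, which is a geometric progression (common ratio -3).
Term 10 comes from stream A (its 7th entry): 97.
Position 11 falls in stream A as its term 8, giving 157.
Term 12 comes from stream B (its 4th entry): 54.

97, 157, 54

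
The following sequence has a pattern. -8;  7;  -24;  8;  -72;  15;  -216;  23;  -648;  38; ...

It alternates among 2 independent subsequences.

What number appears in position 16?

160

The terms cycle through 2 interleaved subsequences.
Track A is -8, -24, -72, -216, -648, which is a geometric progression (common ratio 3).
Track B is 7, 8, 15, 23, 38, which is each term equals the sum of the previous two.
Position 16 falls in track B as its term 8, giving 160.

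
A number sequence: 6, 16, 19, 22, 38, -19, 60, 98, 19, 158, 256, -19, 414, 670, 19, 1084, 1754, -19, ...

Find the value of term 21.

19

Reading positions in blocks of 3 reveals the pattern AAB — 2 tracks woven together.
Stream A = 6, 16, 22, 38, 60, 98, 158, 256, 414, 670, 1084, 1754: Fibonacci-style (each term is the sum of the two before it).
Stream B = 19, -19, 19, -19, 19, -19: the oscillation 19·(−1)^(n+1).
The 21st slot belongs to stream B; its 7th term is 19.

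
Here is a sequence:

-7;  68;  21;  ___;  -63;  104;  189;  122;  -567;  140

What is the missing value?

The terms cycle through 2 interleaved subsequences.
Track A: -7, 21, -63, 189, -567 — a geometric progression (common ratio -3).
Track B: 68, ?, 104, 122, 140 — arithmetic with common difference +18.
So the missing entry in track B is 86.

86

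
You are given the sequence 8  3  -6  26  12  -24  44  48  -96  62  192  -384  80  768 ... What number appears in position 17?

3072

Positions follow the repeating pattern ABB; grouping by letter gives 2 tracks.
Track A: 8, 26, 44, 62, 80. Arithmetic, step +18.
Track B: 3, -6, 12, -24, 48, -96, 192, -384, 768. Geometric, ×-2 each step.
Term 17 comes from track B (its 11th entry): 3072.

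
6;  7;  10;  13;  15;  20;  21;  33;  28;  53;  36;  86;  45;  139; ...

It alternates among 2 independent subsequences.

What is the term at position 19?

78

Taking every 2nd term gives 2 separate tracks.
Track A: 6, 10, 15, 21, 28, 36, 45. Triangular numbers n(n+1)/2 for n = 3, 4, ….
Track B: 7, 13, 20, 33, 53, 86, 139. A Fibonacci-like recurrence a_n = a_{n-1} + a_{n-2}.
The 19th slot belongs to track A; its 10th term is 78.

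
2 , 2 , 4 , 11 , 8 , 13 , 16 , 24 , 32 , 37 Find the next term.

64

The terms cycle through 2 interleaved subsequences.
Stream A: 2, 4, 8, 16, 32. Powers 2^1, 2^2, 2^3, ….
Stream B: 2, 11, 13, 24, 37. Each term equals the sum of the previous two.
Term 11 comes from stream A (its 6th entry): 64.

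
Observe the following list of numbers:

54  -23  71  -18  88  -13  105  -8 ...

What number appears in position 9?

122

Split by position mod 2 into 2 tracks.
Track A = 54, 71, 88, 105: adding 17 each time.
Track B = -23, -18, -13, -8: adding 5 each time.
Position 9 falls in track A as its term 5, giving 122.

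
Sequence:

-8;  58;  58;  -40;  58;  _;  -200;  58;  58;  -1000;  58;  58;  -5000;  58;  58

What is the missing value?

58

Reading positions in blocks of 3 reveals the pattern ABB — 2 tracks woven together.
Stream A: -8, -40, -200, -1000, -5000 — geometric, ×5 each step.
Stream B: 58, 58, 58, ?, 58, 58, 58, 58, 58, 58 — the constant sequence 58.
So the missing entry in stream B is 58.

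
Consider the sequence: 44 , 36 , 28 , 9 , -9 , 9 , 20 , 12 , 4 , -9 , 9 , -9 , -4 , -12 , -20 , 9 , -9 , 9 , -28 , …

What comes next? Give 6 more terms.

Positions follow the repeating pattern AAABBB; grouping by letter gives 2 tracks.
Track A: 44, 36, 28, 20, 12, 4, -4, -12, -20, -28. Subtracting 8 each time.
Track B: 9, -9, 9, -9, 9, -9, 9, -9, 9. Alternating ±9.
The 20th slot belongs to track A; its 11th term is -36.
Position 21 → track A, term 12 = -44.
Position 22 falls in track B as its term 10, giving -9.
Position 23 → track B, term 11 = 9.
The 24th slot belongs to track B; its 12th term is -9.
Position 25 falls in track A as its term 13, giving -52.

-36, -44, -9, 9, -9, -52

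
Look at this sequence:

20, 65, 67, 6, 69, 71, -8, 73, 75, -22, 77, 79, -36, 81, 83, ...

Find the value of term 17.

The slot pattern repeats as ABB (period 3), so there are 2 interleaved tracks.
Subsequence A: 20, 6, -8, -22, -36. Arithmetic with common difference −14.
Subsequence B: 65, 67, 69, 71, 73, 75, 77, 79, 81, 83. Arithmetic with common difference +2.
Position 17 falls in subsequence B as its term 11, giving 85.

85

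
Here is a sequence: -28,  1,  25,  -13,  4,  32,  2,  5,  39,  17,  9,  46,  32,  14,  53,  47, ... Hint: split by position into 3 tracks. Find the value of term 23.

Taking every 3rd term gives 3 separate tracks.
Track A is -28, -13, 2, 17, 32, 47, which is arithmetic with common difference +15.
Track B is 1, 4, 5, 9, 14, which is a Fibonacci-like recurrence a_n = a_{n-1} + a_{n-2}.
Track C is 25, 32, 39, 46, 53, which is arithmetic with common difference +7.
Position 23 falls in track B as its term 8, giving 60.

60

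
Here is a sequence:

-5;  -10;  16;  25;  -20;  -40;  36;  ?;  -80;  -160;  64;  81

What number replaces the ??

49

Positions follow the repeating pattern AABB; grouping by letter gives 2 tracks.
Track A: -5, -10, -20, -40, -80, -160 — geometric with ratio 2.
Track B: 16, 25, 36, ?, 64, 81 — perfect squares starting at 4².
The gap is track B's term 4; the rule gives 49.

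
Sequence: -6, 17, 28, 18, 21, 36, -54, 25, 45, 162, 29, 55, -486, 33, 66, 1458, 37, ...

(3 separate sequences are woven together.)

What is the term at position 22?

Split by position mod 3 into 3 tracks.
Stream A is -6, 18, -54, 162, -486, 1458, which is geometric, ×-3 each step.
Stream B is 17, 21, 25, 29, 33, 37, which is linear: a_n = 13 + 4·n.
Stream C is 28, 36, 45, 55, 66, which is triangular numbers starting at T_7.
Term 22 comes from stream A (its 8th entry): 13122.

13122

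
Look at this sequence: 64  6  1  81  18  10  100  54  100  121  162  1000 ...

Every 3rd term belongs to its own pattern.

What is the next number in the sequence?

Split by position mod 3: positions 1, 4, 7, … form one track, and each other residue class forms its own.
Track A = 64, 81, 100, 121: consecutive squares n² from n = 8.
Track B = 6, 18, 54, 162: multiplying by 3 each time.
Track C = 1, 10, 100, 1000: powers 10^0, 10^1, 10^2, ….
Position 13 falls in track A as its term 5, giving 144.

144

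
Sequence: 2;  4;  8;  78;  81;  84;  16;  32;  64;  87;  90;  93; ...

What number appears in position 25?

The slot pattern repeats as AAABBB (period 6), so there are 2 interleaved tracks.
Track A: 2, 4, 8, 16, 32, 64. Powers 2^1, 2^2, 2^3, ….
Track B: 78, 81, 84, 87, 90, 93. Linear: a_n = 75 + 3·n.
Position 25 falls in track A as its term 13, giving 8192.

8192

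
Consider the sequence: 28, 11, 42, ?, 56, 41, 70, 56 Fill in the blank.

Odd-indexed and even-indexed terms follow separate rules.
Track A: 28, 42, 56, 70. Arithmetic, step +14.
Track B: 11, ?, 41, 56. Arithmetic with common difference +15.
The gap is track B's term 2; the rule gives 26.

26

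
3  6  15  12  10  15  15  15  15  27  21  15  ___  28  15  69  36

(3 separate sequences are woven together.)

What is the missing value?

Read the sequence 3 terms at a time; column i is its own pattern.
Track A: 3, 12, 15, 27, ?, 69 — Fibonacci-style (each term is the sum of the two before it).
Track B: 6, 10, 15, 21, 28, 36 — the triangular numbers T_3, T_4, ….
Track C: 15, 15, 15, 15, 15 — the constant sequence 15.
Track A's pattern makes the blank 42.

42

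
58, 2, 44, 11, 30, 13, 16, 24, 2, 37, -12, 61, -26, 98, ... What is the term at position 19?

Taking every 2nd term gives 2 separate tracks.
Track A = 58, 44, 30, 16, 2, -12, -26: arithmetic, step −14.
Track B = 2, 11, 13, 24, 37, 61, 98: each term equals the sum of the previous two.
Position 19 → track A, term 10 = -68.

-68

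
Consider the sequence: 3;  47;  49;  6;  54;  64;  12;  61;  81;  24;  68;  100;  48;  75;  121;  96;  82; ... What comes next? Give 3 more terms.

144, 192, 89

The terms cycle through 3 interleaved subsequences.
Stream A: 3, 6, 12, 24, 48, 96. A geometric progression (common ratio 2).
Stream B: 47, 54, 61, 68, 75, 82. Adding 7 each time.
Stream C: 49, 64, 81, 100, 121. Consecutive squares n² from n = 7.
Position 18 falls in stream C as its term 6, giving 144.
Term 19 comes from stream A (its 7th entry): 192.
Term 20 comes from stream B (its 7th entry): 89.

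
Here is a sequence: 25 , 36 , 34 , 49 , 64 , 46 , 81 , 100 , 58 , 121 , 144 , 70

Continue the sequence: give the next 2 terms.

Positions follow the repeating pattern AAB; grouping by letter gives 2 tracks.
Track A = 25, 36, 49, 64, 81, 100, 121, 144: consecutive squares n² from n = 5.
Track B = 34, 46, 58, 70: arithmetic with common difference +12.
The 13th slot belongs to track A; its 9th term is 169.
Position 14 falls in track A as its term 10, giving 196.

169, 196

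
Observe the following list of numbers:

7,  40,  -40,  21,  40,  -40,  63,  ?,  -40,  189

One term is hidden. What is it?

40

Reading positions in blocks of 3 reveals the pattern ABB — 2 tracks woven together.
Subsequence A: 7, 21, 63, 189 (geometric with ratio 3).
Subsequence B: 40, -40, 40, -40, ?, -40 (alternating ±40).
The gap is subsequence B's term 5; the rule gives 40.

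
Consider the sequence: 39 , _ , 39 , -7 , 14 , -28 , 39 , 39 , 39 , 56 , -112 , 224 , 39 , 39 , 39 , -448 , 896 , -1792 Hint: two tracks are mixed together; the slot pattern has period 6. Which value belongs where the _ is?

The slot pattern repeats as AAABBB (period 6), so there are 2 interleaved tracks.
Track A: 39, ?, 39, 39, 39, 39, 39, 39, 39 — constant 39.
Track B: -7, 14, -28, 56, -112, 224, -448, 896, -1792 — geometric, ×-2 each step.
Filling track A at index 2 by its rule yields 39.

39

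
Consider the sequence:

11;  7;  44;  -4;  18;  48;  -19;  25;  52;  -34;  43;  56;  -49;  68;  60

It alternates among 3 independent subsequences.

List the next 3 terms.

Read the sequence 3 terms at a time; column i is its own pattern.
Subsequence A is 11, -4, -19, -34, -49, which is arithmetic, step −15.
Subsequence B is 7, 18, 25, 43, 68, which is each term equals the sum of the previous two.
Subsequence C is 44, 48, 52, 56, 60, which is adding 4 each time.
Position 16 → subsequence A, term 6 = -64.
The 17th slot belongs to subsequence B; its 6th term is 111.
Position 18 falls in subsequence C as its term 6, giving 64.

-64, 111, 64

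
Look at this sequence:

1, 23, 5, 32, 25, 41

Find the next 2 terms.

125, 50

The terms cycle through 2 interleaved subsequences.
Track A: 1, 5, 25 — successive powers of 5.
Track B: 23, 32, 41 — arithmetic, step +9.
Position 7 falls in track A as its term 4, giving 125.
The 8th slot belongs to track B; its 4th term is 50.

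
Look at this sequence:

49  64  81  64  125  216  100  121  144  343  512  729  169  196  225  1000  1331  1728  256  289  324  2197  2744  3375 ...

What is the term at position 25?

361

Positions follow the repeating pattern AAABBB; grouping by letter gives 2 tracks.
Subsequence A is 49, 64, 81, 100, 121, 144, 169, 196, 225, 256, 289, 324, which is consecutive squares n² from n = 7.
Subsequence B is 64, 125, 216, 343, 512, 729, 1000, 1331, 1728, 2197, 2744, 3375, which is the cubes 4³, 5³, 6³, ….
Term 25 comes from subsequence A (its 13th entry): 361.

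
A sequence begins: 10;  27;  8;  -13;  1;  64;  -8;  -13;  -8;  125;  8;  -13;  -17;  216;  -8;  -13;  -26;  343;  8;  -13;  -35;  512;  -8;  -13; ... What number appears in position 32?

-13

The terms cycle through 4 interleaved subsequences.
Track A: 10, 1, -8, -17, -26, -35 (arithmetic with common difference −9).
Track B: 27, 64, 125, 216, 343, 512 (the cubes 3³, 4³, 5³, …).
Track C: 8, -8, 8, -8, 8, -8 (alternating ±8).
Track D: -13, -13, -13, -13, -13, -13 (always -13).
Position 32 → track D, term 8 = -13.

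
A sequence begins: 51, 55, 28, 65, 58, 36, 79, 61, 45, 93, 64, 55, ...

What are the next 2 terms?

107, 67

The terms cycle through 3 interleaved subsequences.
Track A: 51, 65, 79, 93 (linear: a_n = 37 + 14·n).
Track B: 55, 58, 61, 64 (arithmetic with common difference +3).
Track C: 28, 36, 45, 55 (triangular numbers starting at T_7).
Position 13 → track A, term 5 = 107.
Term 14 comes from track B (its 5th entry): 67.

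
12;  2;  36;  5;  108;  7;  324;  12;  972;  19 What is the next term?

The terms cycle through 2 interleaved subsequences.
Track A = 12, 36, 108, 324, 972: geometric, ×3 each step.
Track B = 2, 5, 7, 12, 19: each term equals the sum of the previous two.
Position 11 falls in track A as its term 6, giving 2916.

2916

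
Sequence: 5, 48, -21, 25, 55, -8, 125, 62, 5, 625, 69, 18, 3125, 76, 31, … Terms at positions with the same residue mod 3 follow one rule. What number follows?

Split by position mod 3: positions 1, 4, 7, … form one track, and each other residue class forms its own.
Subsequence A = 5, 25, 125, 625, 3125: powers of 5.
Subsequence B = 48, 55, 62, 69, 76: adding 7 each time.
Subsequence C = -21, -8, 5, 18, 31: arithmetic, step +13.
Position 16 falls in subsequence A as its term 6, giving 15625.

15625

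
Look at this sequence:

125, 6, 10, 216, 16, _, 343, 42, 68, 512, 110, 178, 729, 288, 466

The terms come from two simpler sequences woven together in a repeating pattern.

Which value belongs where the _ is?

Reading positions in blocks of 3 reveals the pattern ABB — 2 tracks woven together.
Subsequence A: 125, 216, 343, 512, 729 (consecutive cubes n³ from n = 5).
Subsequence B: 6, 10, 16, ?, 42, 68, 110, 178, 288, 466 (each term equals the sum of the previous two).
Subsequence B's pattern makes the blank 26.

26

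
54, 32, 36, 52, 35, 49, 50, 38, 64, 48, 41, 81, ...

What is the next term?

Split by position mod 3 into 3 tracks.
Subsequence A: 54, 52, 50, 48. Subtracting 2 each time.
Subsequence B: 32, 35, 38, 41. Linear: a_n = 29 + 3·n.
Subsequence C: 36, 49, 64, 81. Perfect squares starting at 6².
Term 13 comes from subsequence A (its 5th entry): 46.

46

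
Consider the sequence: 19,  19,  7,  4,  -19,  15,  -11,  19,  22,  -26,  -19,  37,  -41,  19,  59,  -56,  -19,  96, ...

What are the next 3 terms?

-71, 19, 155

Taking every 3rd term gives 3 separate tracks.
Stream A: 19, 4, -11, -26, -41, -56. Arithmetic with common difference −15.
Stream B: 19, -19, 19, -19, 19, -19. The oscillation 19·(−1)^(n+1).
Stream C: 7, 15, 22, 37, 59, 96. Fibonacci-style (each term is the sum of the two before it).
Position 19 → stream A, term 7 = -71.
Position 20 falls in stream B as its term 7, giving 19.
The 21st slot belongs to stream C; its 7th term is 155.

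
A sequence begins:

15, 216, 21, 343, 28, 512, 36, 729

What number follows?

45

The terms cycle through 2 interleaved subsequences.
Subsequence A: 15, 21, 28, 36 — triangular numbers n(n+1)/2 for n = 5, 6, ….
Subsequence B: 216, 343, 512, 729 — consecutive cubes n³ from n = 6.
Position 9 falls in subsequence A as its term 5, giving 45.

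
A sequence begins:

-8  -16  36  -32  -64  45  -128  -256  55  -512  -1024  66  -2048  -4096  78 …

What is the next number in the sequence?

-8192

Reading positions in blocks of 3 reveals the pattern AAB — 2 tracks woven together.
Track A: -8, -16, -32, -64, -128, -256, -512, -1024, -2048, -4096 (multiplying by 2 each time).
Track B: 36, 45, 55, 66, 78 (the triangular numbers T_8, T_9, …).
The 16th slot belongs to track A; its 11th term is -8192.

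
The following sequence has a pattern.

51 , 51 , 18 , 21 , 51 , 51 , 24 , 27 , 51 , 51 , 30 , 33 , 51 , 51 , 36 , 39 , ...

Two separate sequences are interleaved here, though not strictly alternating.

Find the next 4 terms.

Reading positions in blocks of 4 reveals the pattern AABB — 2 tracks woven together.
Track A = 51, 51, 51, 51, 51, 51, 51, 51: constant 51.
Track B = 18, 21, 24, 27, 30, 33, 36, 39: arithmetic, step +3.
Term 17 comes from track A (its 9th entry): 51.
Position 18 falls in track A as its term 10, giving 51.
Term 19 comes from track B (its 9th entry): 42.
Position 20 → track B, term 10 = 45.

51, 51, 42, 45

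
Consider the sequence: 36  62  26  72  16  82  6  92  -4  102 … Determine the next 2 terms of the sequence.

-14, 112

The terms cycle through 2 interleaved subsequences.
Stream A is 36, 26, 16, 6, -4, which is arithmetic with common difference −10.
Stream B is 62, 72, 82, 92, 102, which is linear: a_n = 52 + 10·n.
Position 11 → stream A, term 6 = -14.
Position 12 falls in stream B as its term 6, giving 112.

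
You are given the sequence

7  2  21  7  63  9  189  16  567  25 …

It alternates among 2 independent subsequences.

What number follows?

The terms cycle through 2 interleaved subsequences.
Track A is 7, 21, 63, 189, 567, which is a geometric progression (common ratio 3).
Track B is 2, 7, 9, 16, 25, which is each term equals the sum of the previous two.
Position 11 falls in track A as its term 6, giving 1701.

1701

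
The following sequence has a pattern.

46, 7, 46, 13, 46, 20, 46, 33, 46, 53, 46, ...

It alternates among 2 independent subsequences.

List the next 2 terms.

86, 46

Split by position mod 2 into 2 tracks.
Track A is 46, 46, 46, 46, 46, 46, which is the constant sequence 46.
Track B is 7, 13, 20, 33, 53, which is each term equals the sum of the previous two.
Position 12 → track B, term 6 = 86.
Position 13 → track A, term 7 = 46.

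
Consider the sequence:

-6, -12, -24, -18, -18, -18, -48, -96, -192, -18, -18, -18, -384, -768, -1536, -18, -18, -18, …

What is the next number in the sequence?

The slot pattern repeats as AAABBB (period 6), so there are 2 interleaved tracks.
Track A: -6, -12, -24, -48, -96, -192, -384, -768, -1536 (geometric with ratio 2).
Track B: -18, -18, -18, -18, -18, -18, -18, -18, -18 (always -18).
Position 19 → track A, term 10 = -3072.

-3072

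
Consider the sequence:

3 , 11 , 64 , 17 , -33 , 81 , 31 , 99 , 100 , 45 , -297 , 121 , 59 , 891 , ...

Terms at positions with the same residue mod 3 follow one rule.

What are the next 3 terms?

144, 73, -2673

The terms cycle through 3 interleaved subsequences.
Track A = 3, 17, 31, 45, 59: arithmetic with common difference +14.
Track B = 11, -33, 99, -297, 891: multiplying by -3 each time.
Track C = 64, 81, 100, 121: perfect squares starting at 8².
Term 15 comes from track C (its 5th entry): 144.
Term 16 comes from track A (its 6th entry): 73.
The 17th slot belongs to track B; its 6th term is -2673.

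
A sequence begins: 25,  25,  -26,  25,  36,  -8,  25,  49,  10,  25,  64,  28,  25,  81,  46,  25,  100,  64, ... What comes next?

25

Read the sequence 3 terms at a time; column i is its own pattern.
Track A is 25, 25, 25, 25, 25, 25, which is the constant sequence 25.
Track B is 25, 36, 49, 64, 81, 100, which is consecutive squares n² from n = 5.
Track C is -26, -8, 10, 28, 46, 64, which is adding 18 each time.
Term 19 comes from track A (its 7th entry): 25.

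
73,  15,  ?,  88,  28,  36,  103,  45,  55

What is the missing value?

21

The slot pattern repeats as ABB (period 3), so there are 2 interleaved tracks.
Track A = 73, 88, 103: arithmetic, step +15.
Track B = 15, ?, 28, 36, 45, 55: the triangular numbers T_5, T_6, ….
Filling track B at index 2 by its rule yields 21.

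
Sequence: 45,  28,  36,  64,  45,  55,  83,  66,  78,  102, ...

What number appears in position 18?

Reading positions in blocks of 3 reveals the pattern ABB — 2 tracks woven together.
Track A: 45, 64, 83, 102 — arithmetic, step +19.
Track B: 28, 36, 45, 55, 66, 78 — triangular numbers n(n+1)/2 for n = 7, 8, ….
Term 18 comes from track B (its 12th entry): 171.

171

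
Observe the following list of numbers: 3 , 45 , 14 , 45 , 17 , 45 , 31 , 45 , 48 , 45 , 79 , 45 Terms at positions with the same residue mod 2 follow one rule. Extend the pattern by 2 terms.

127, 45

The terms cycle through 2 interleaved subsequences.
Track A: 3, 14, 17, 31, 48, 79 — each term equals the sum of the previous two.
Track B: 45, 45, 45, 45, 45, 45 — constant 45.
Term 13 comes from track A (its 7th entry): 127.
The 14th slot belongs to track B; its 7th term is 45.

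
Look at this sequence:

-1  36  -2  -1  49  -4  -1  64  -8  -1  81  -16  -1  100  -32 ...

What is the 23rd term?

Split by position mod 3 into 3 tracks.
Track A = -1, -1, -1, -1, -1: always -1.
Track B = 36, 49, 64, 81, 100: consecutive squares n² from n = 6.
Track C = -2, -4, -8, -16, -32: multiplying by 2 each time.
Term 23 comes from track B (its 8th entry): 169.

169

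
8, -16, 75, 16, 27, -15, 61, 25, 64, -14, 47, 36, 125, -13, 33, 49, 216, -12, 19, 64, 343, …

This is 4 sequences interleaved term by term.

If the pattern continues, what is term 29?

The terms cycle through 4 interleaved subsequences.
Track A: 8, 27, 64, 125, 216, 343. The cubes 2³, 3³, 4³, ….
Track B: -16, -15, -14, -13, -12. Adding 1 each time.
Track C: 75, 61, 47, 33, 19. Subtracting 14 each time.
Track D: 16, 25, 36, 49, 64. Consecutive squares n² from n = 4.
Position 29 falls in track A as its term 8, giving 729.

729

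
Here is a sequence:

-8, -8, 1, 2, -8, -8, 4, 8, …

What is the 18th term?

-8

Positions follow the repeating pattern AABB; grouping by letter gives 2 tracks.
Track A: -8, -8, -8, -8 — constant -8.
Track B: 1, 2, 4, 8 — successive powers of 2.
Position 18 falls in track A as its term 10, giving -8.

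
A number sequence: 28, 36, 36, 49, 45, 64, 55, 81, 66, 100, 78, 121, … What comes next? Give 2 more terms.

91, 144

Split by position mod 2 into 2 tracks.
Subsequence A: 28, 36, 45, 55, 66, 78. Triangular numbers starting at T_7.
Subsequence B: 36, 49, 64, 81, 100, 121. Perfect squares starting at 6².
Term 13 comes from subsequence A (its 7th entry): 91.
Term 14 comes from subsequence B (its 7th entry): 144.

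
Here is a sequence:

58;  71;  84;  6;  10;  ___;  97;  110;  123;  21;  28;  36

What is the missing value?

15

Reading positions in blocks of 6 reveals the pattern AAABBB — 2 tracks woven together.
Track A: 58, 71, 84, 97, 110, 123 (arithmetic, step +13).
Track B: 6, 10, ?, 21, 28, 36 (triangular numbers n(n+1)/2 for n = 3, 4, …).
Track B's pattern makes the blank 15.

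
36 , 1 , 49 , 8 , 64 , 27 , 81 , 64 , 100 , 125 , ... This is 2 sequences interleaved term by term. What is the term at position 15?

169

Odd-indexed and even-indexed terms follow separate rules.
Stream A is 36, 49, 64, 81, 100, which is the squares 6², 7², 8², ….
Stream B is 1, 8, 27, 64, 125, which is consecutive cubes n³ from n = 1.
Term 15 comes from stream A (its 8th entry): 169.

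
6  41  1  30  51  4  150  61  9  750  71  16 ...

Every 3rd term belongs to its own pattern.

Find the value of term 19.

93750

Split by position mod 3 into 3 tracks.
Subsequence A: 6, 30, 150, 750 — geometric with ratio 5.
Subsequence B: 41, 51, 61, 71 — arithmetic with common difference +10.
Subsequence C: 1, 4, 9, 16 — perfect squares starting at 1².
Position 19 → subsequence A, term 7 = 93750.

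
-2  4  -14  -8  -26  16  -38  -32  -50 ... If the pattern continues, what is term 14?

Positions 1, 3, 5, … form one subsequence and positions 2, 4, 6, … form another.
Track A: -2, -14, -26, -38, -50 (arithmetic with common difference −12).
Track B: 4, -8, 16, -32 (geometric, ×-2 each step).
Position 14 falls in track B as its term 7, giving 256.

256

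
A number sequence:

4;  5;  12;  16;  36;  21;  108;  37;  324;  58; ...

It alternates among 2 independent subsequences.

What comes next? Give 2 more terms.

Odd-indexed and even-indexed terms follow separate rules.
Track A: 4, 12, 36, 108, 324. Geometric with ratio 3.
Track B: 5, 16, 21, 37, 58. Each term equals the sum of the previous two.
The 11th slot belongs to track A; its 6th term is 972.
Position 12 → track B, term 6 = 95.

972, 95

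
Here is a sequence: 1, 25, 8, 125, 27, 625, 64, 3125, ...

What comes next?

125

The terms cycle through 2 interleaved subsequences.
Subsequence A: 1, 8, 27, 64. Perfect cubes starting at 1³.
Subsequence B: 25, 125, 625, 3125. Powers of 5.
Term 9 comes from subsequence A (its 5th entry): 125.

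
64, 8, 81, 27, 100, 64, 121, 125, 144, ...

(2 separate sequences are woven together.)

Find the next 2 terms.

216, 169

The terms cycle through 2 interleaved subsequences.
Track A is 64, 81, 100, 121, 144, which is the squares 8², 9², 10², ….
Track B is 8, 27, 64, 125, which is consecutive cubes n³ from n = 2.
The 10th slot belongs to track B; its 5th term is 216.
Position 11 → track A, term 6 = 169.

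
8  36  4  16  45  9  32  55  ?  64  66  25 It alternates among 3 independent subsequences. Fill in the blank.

Taking every 3rd term gives 3 separate tracks.
Stream A: 8, 16, 32, 64. Multiplying by 2 each time.
Stream B: 36, 45, 55, 66. The triangular numbers T_8, T_9, ….
Stream C: 4, 9, ?, 25. Perfect squares starting at 2².
Stream C's pattern makes the blank 16.

16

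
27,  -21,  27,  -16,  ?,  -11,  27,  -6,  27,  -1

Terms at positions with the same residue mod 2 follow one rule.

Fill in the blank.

27

The terms cycle through 2 interleaved subsequences.
Track A is 27, 27, ?, 27, 27, which is constant 27.
Track B is -21, -16, -11, -6, -1, which is linear: a_n = -26 + 5·n.
The gap is track A's term 3; the rule gives 27.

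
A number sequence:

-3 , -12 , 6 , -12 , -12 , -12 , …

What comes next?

Split by position mod 2 into 2 tracks.
Track A: -3, 6, -12 (geometric, ×-2 each step).
Track B: -12, -12, -12 (constant -12).
Term 7 comes from track A (its 4th entry): 24.

24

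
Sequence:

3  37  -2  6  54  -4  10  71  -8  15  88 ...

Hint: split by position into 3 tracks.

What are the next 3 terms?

-16, 21, 105

Split by position mod 3: positions 1, 4, 7, … form one track, and each other residue class forms its own.
Subsequence A: 3, 6, 10, 15 — triangular numbers n(n+1)/2 for n = 2, 3, ….
Subsequence B: 37, 54, 71, 88 — arithmetic with common difference +17.
Subsequence C: -2, -4, -8 — a geometric progression (common ratio 2).
Position 12 falls in subsequence C as its term 4, giving -16.
Position 13 → subsequence A, term 5 = 21.
Term 14 comes from subsequence B (its 5th entry): 105.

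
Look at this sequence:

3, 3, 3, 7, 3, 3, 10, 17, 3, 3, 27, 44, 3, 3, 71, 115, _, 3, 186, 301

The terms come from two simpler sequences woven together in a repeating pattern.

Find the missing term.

Positions follow the repeating pattern AABB; grouping by letter gives 2 tracks.
Stream A is 3, 3, 3, 3, 3, 3, 3, 3, ?, 3, which is the constant sequence 3.
Stream B is 3, 7, 10, 17, 27, 44, 71, 115, 186, 301, which is Fibonacci-style (each term is the sum of the two before it).
Stream A's pattern makes the blank 3.

3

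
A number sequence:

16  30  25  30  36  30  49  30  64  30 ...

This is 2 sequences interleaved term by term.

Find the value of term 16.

30

Positions 1, 3, 5, … form one subsequence and positions 2, 4, 6, … form another.
Track A is 16, 25, 36, 49, 64, which is consecutive squares n² from n = 4.
Track B is 30, 30, 30, 30, 30, which is constant 30.
Position 16 falls in track B as its term 8, giving 30.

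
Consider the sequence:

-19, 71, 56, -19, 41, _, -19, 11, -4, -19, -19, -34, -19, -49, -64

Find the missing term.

Positions follow the repeating pattern ABB; grouping by letter gives 2 tracks.
Track A: -19, -19, -19, -19, -19 — the constant sequence -19.
Track B: 71, 56, 41, ?, 11, -4, -19, -34, -49, -64 — linear: a_n = 86 − 15·n.
Track B's pattern makes the blank 26.

26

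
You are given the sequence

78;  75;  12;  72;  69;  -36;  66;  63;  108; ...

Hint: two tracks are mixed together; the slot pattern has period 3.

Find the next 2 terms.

Positions follow the repeating pattern AAB; grouping by letter gives 2 tracks.
Track A: 78, 75, 72, 69, 66, 63. Linear: a_n = 81 − 3·n.
Track B: 12, -36, 108. Geometric with ratio -3.
Position 10 falls in track A as its term 7, giving 60.
Term 11 comes from track A (its 8th entry): 57.

60, 57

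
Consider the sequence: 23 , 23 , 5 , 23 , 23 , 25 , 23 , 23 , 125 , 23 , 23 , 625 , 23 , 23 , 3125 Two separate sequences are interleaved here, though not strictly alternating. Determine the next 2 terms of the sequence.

Reading positions in blocks of 3 reveals the pattern AAB — 2 tracks woven together.
Subsequence A is 23, 23, 23, 23, 23, 23, 23, 23, 23, 23, which is constant 23.
Subsequence B is 5, 25, 125, 625, 3125, which is powers of 5.
The 16th slot belongs to subsequence A; its 11th term is 23.
The 17th slot belongs to subsequence A; its 12th term is 23.

23, 23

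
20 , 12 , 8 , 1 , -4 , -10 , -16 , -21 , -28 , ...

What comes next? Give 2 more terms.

-32, -40

Split by position mod 2 into 2 tracks.
Subsequence A: 20, 8, -4, -16, -28 — arithmetic, step −12.
Subsequence B: 12, 1, -10, -21 — arithmetic, step −11.
Position 10 → subsequence B, term 5 = -32.
Position 11 falls in subsequence A as its term 6, giving -40.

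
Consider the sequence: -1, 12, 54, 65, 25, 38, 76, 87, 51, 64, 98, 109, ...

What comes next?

77

The slot pattern repeats as AABB (period 4), so there are 2 interleaved tracks.
Track A: -1, 12, 25, 38, 51, 64 (arithmetic, step +13).
Track B: 54, 65, 76, 87, 98, 109 (arithmetic, step +11).
The 13th slot belongs to track A; its 7th term is 77.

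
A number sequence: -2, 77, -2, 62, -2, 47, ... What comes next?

-2

The terms cycle through 2 interleaved subsequences.
Subsequence A: -2, -2, -2 — the constant sequence -2.
Subsequence B: 77, 62, 47 — linear: a_n = 92 − 15·n.
Position 7 falls in subsequence A as its term 4, giving -2.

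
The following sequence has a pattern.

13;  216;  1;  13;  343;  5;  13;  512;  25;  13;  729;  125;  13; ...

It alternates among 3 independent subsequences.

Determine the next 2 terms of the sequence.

Read the sequence 3 terms at a time; column i is its own pattern.
Subsequence A is 13, 13, 13, 13, 13, which is always 13.
Subsequence B is 216, 343, 512, 729, which is consecutive cubes n³ from n = 6.
Subsequence C is 1, 5, 25, 125, which is powers of 5.
Position 14 → subsequence B, term 5 = 1000.
Position 15 → subsequence C, term 5 = 625.

1000, 625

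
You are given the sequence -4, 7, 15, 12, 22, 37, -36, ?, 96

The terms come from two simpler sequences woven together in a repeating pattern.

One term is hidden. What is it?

Reading positions in blocks of 3 reveals the pattern ABB — 2 tracks woven together.
Stream A is -4, 12, -36, which is geometric with ratio -3.
Stream B is 7, 15, 22, 37, ?, 96, which is a Fibonacci-like recurrence a_n = a_{n-1} + a_{n-2}.
The gap is stream B's term 5; the rule gives 59.

59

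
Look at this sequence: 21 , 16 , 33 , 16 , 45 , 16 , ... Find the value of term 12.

The terms cycle through 2 interleaved subsequences.
Stream A: 21, 33, 45 — arithmetic with common difference +12.
Stream B: 16, 16, 16 — constant 16.
The 12th slot belongs to stream B; its 6th term is 16.

16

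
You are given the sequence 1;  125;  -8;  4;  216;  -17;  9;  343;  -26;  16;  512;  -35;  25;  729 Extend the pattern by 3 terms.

Read the sequence 3 terms at a time; column i is its own pattern.
Stream A: 1, 4, 9, 16, 25 (the squares 1², 2², 3², …).
Stream B: 125, 216, 343, 512, 729 (consecutive cubes n³ from n = 5).
Stream C: -8, -17, -26, -35 (arithmetic with common difference −9).
Term 15 comes from stream C (its 5th entry): -44.
The 16th slot belongs to stream A; its 6th term is 36.
Position 17 falls in stream B as its term 6, giving 1000.

-44, 36, 1000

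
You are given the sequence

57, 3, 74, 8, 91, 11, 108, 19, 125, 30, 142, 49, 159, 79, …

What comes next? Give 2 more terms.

Positions 1, 3, 5, … form one subsequence and positions 2, 4, 6, … form another.
Subsequence A is 57, 74, 91, 108, 125, 142, 159, which is arithmetic with common difference +17.
Subsequence B is 3, 8, 11, 19, 30, 49, 79, which is a Fibonacci-like recurrence a_n = a_{n-1} + a_{n-2}.
Position 15 → subsequence A, term 8 = 176.
The 16th slot belongs to subsequence B; its 8th term is 128.

176, 128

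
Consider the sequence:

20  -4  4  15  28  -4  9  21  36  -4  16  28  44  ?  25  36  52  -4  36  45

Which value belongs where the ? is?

-4

The terms cycle through 4 interleaved subsequences.
Track A = 20, 28, 36, 44, 52: arithmetic, step +8.
Track B = -4, -4, -4, ?, -4: constant -4.
Track C = 4, 9, 16, 25, 36: consecutive squares n² from n = 2.
Track D = 15, 21, 28, 36, 45: triangular numbers n(n+1)/2 for n = 5, 6, ….
Track B's pattern makes the blank -4.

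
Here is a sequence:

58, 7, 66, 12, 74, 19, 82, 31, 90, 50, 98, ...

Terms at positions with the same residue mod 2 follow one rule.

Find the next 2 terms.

Split by position mod 2 into 2 tracks.
Stream A = 58, 66, 74, 82, 90, 98: adding 8 each time.
Stream B = 7, 12, 19, 31, 50: each term equals the sum of the previous two.
Position 12 → stream B, term 6 = 81.
The 13th slot belongs to stream A; its 7th term is 106.

81, 106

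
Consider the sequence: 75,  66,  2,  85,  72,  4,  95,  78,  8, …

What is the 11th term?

84

Split by position mod 3: positions 1, 4, 7, … form one track, and each other residue class forms its own.
Subsequence A: 75, 85, 95 — adding 10 each time.
Subsequence B: 66, 72, 78 — arithmetic with common difference +6.
Subsequence C: 2, 4, 8 — successive powers of 2.
Position 11 falls in subsequence B as its term 4, giving 84.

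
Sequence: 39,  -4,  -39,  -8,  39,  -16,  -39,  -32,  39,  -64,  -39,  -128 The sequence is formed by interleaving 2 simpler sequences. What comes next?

Positions 1, 3, 5, … form one subsequence and positions 2, 4, 6, … form another.
Subsequence A: 39, -39, 39, -39, 39, -39. The oscillation 39·(−1)^(n+1).
Subsequence B: -4, -8, -16, -32, -64, -128. Multiplying by 2 each time.
Position 13 → subsequence A, term 7 = 39.

39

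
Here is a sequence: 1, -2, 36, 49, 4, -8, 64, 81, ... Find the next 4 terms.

16, -32, 100, 121

The slot pattern repeats as AABB (period 4), so there are 2 interleaved tracks.
Stream A is 1, -2, 4, -8, which is multiplying by -2 each time.
Stream B is 36, 49, 64, 81, which is the squares 6², 7², 8², ….
Position 9 falls in stream A as its term 5, giving 16.
Position 10 falls in stream A as its term 6, giving -32.
Position 11 falls in stream B as its term 5, giving 100.
The 12th slot belongs to stream B; its 6th term is 121.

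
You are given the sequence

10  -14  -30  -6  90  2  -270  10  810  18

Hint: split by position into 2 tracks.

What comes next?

The terms cycle through 2 interleaved subsequences.
Track A = 10, -30, 90, -270, 810: geometric with ratio -3.
Track B = -14, -6, 2, 10, 18: adding 8 each time.
Position 11 falls in track A as its term 6, giving -2430.

-2430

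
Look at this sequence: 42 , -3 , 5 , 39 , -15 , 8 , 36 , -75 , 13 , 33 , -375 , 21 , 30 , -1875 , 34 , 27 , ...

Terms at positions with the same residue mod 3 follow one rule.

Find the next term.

Taking every 3rd term gives 3 separate tracks.
Track A is 42, 39, 36, 33, 30, 27, which is linear: a_n = 45 − 3·n.
Track B is -3, -15, -75, -375, -1875, which is geometric, ×5 each step.
Track C is 5, 8, 13, 21, 34, which is each term equals the sum of the previous two.
Position 17 → track B, term 6 = -9375.

-9375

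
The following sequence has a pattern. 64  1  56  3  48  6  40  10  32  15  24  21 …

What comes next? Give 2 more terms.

16, 28

Split by position mod 2 into 2 tracks.
Stream A is 64, 56, 48, 40, 32, 24, which is arithmetic with common difference −8.
Stream B is 1, 3, 6, 10, 15, 21, which is the triangular numbers T_1, T_2, ….
The 13th slot belongs to stream A; its 7th term is 16.
The 14th slot belongs to stream B; its 7th term is 28.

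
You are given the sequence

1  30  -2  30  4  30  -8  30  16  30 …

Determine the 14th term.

30

Positions 1, 3, 5, … form one subsequence and positions 2, 4, 6, … form another.
Track A: 1, -2, 4, -8, 16 — a geometric progression (common ratio -2).
Track B: 30, 30, 30, 30, 30 — constant 30.
The 14th slot belongs to track B; its 7th term is 30.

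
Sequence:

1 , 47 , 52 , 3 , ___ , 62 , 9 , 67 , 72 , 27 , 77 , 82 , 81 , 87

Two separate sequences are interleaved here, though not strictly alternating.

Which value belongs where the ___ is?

57

The slot pattern repeats as ABB (period 3), so there are 2 interleaved tracks.
Stream A = 1, 3, 9, 27, 81: powers of 3.
Stream B = 47, 52, ?, 62, 67, 72, 77, 82, 87: adding 5 each time.
Filling stream B at index 3 by its rule yields 57.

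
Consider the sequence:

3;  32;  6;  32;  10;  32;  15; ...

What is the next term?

32

Odd-indexed and even-indexed terms follow separate rules.
Track A: 3, 6, 10, 15. Triangular numbers n(n+1)/2 for n = 2, 3, ….
Track B: 32, 32, 32. Always 32.
Term 8 comes from track B (its 4th entry): 32.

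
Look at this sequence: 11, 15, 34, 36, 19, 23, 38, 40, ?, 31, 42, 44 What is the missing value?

27

Positions follow the repeating pattern AABB; grouping by letter gives 2 tracks.
Stream A: 11, 15, 19, 23, ?, 31. Adding 4 each time.
Stream B: 34, 36, 38, 40, 42, 44. Adding 2 each time.
Filling stream A at index 5 by its rule yields 27.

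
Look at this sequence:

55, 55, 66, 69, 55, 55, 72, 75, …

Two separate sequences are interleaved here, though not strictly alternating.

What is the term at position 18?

The slot pattern repeats as AABB (period 4), so there are 2 interleaved tracks.
Stream A: 55, 55, 55, 55 — the constant sequence 55.
Stream B: 66, 69, 72, 75 — arithmetic, step +3.
Position 18 → stream A, term 10 = 55.

55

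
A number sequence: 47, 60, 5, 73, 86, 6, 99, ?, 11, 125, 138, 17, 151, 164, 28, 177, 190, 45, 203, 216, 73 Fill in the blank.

Reading positions in blocks of 3 reveals the pattern AAB — 2 tracks woven together.
Track A: 47, 60, 73, 86, 99, ?, 125, 138, 151, 164, 177, 190, 203, 216 (arithmetic with common difference +13).
Track B: 5, 6, 11, 17, 28, 45, 73 (each term equals the sum of the previous two).
The gap is track A's term 6; the rule gives 112.

112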